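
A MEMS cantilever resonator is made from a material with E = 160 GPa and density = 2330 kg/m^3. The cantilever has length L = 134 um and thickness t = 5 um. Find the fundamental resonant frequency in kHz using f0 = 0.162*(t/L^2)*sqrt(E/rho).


Step 1: Convert units to SI.
t_SI = 5e-6 m, L_SI = 134e-6 m
Step 2: Calculate sqrt(E/rho).
sqrt(160e9 / 2330) = 8286.71 m/s
Step 3: Compute f0.
f0 = 0.162 * 5e-6 / (134e-6)^2 * 8286.71 = 373815.7 Hz = 373.82 kHz


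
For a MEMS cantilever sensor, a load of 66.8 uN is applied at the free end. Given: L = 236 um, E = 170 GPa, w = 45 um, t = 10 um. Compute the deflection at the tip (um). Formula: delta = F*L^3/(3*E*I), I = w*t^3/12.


Step 1: Calculate the second moment of area.
I = w * t^3 / 12 = 45 * 10^3 / 12 = 3750.0 um^4
Step 2: Convert E to consistent units (1 GPa = 1000 uN/um^2).
E = 170 GPa = 170000 uN/um^2
Step 3: Calculate tip deflection.
delta = F * L^3 / (3 * E * I)
delta = 66.8 * 236^3 / (3 * 170000 * 3750.0)
delta = 0.4591 um


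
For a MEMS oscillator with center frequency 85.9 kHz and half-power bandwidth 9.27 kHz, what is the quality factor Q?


Step 1: Q = f0 / bandwidth
Step 2: Q = 85.9 / 9.27
Q = 9.3


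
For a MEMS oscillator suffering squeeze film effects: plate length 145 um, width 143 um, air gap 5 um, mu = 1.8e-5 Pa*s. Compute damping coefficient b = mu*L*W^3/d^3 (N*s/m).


Step 1: Convert to SI.
L = 145e-6 m, W = 143e-6 m, d = 5e-6 m
Step 2: W^3 = (143e-6)^3 = 2.92e-12 m^3
Step 3: d^3 = (5e-6)^3 = 1.25e-16 m^3
Step 4: b = 1.8e-5 * 145e-6 * 2.92e-12 / 1.25e-16
b = 6.11e-05 N*s/m


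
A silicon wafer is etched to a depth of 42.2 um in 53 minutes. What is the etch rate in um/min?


Step 1: Etch rate = depth / time
Step 2: rate = 42.2 / 53
rate = 0.796 um/min


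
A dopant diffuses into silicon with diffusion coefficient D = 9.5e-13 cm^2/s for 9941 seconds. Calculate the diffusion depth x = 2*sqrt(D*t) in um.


Step 1: Compute D*t = 9.5e-13 * 9941 = 9.44395e-09 cm^2
Step 2: sqrt(D*t) = 9.718e-05 cm
Step 3: x = 2 * 9.718e-05 cm = 1.9436e-04 cm
Step 4: Convert to um (1 cm = 1e4 um): x = 1.944 um


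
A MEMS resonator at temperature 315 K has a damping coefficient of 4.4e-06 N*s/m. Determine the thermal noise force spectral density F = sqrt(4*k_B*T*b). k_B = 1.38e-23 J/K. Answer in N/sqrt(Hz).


Step 1: Compute 4 * k_B * T * b
= 4 * 1.38e-23 * 315 * 4.4e-06
= 7.6507e-26 N^2/Hz
Step 2: F_noise = sqrt(7.6507e-26)
F_noise = 2.77e-13 N/sqrt(Hz)


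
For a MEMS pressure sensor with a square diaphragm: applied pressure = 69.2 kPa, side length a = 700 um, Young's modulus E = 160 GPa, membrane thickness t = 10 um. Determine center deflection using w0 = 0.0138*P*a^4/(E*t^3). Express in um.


Step 1: Convert pressure to compatible units (E is in GPa, so P in GPa).
P = 69.2 kPa = 69.2e-6 GPa
Step 2: Compute numerator: 0.0138 * P * a^4.
a^4 = 700^4 = 240100000000
numerator = 0.0138 * 69.2e-6 * 240100000000 = 2.29286e+05
Step 3: Compute denominator: E * t^3 = 160 * 10^3 = 160000
Step 4: w0 = numerator / denominator = 2.29286e+05 / 160000 = 1.433 um


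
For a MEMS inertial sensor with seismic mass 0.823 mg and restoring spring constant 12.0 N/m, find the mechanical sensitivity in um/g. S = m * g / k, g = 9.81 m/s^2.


Step 1: Convert mass: m = 0.823 mg = 8.23e-07 kg
Step 2: S = m * g / k = 8.23e-07 * 9.81 / 12.0
Step 3: S = 6.73e-07 m/g
Step 4: Convert to um/g: S = 0.673 um/g


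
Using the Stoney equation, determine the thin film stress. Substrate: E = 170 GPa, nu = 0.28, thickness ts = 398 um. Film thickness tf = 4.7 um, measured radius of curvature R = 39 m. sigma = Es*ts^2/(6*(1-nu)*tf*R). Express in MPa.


Step 1: Compute numerator: Es * ts^2 = 170 * 398^2 = 26928680 (GPa*um^2)
Step 2: Compute denominator (R in um): 6*(1-nu)*tf*R = 6*0.72*4.7*39e6 = 791856000.0 (um^2)
Step 3: sigma (GPa) = 26928680 / 791856000.0 = 3.4007e-02 GPa
Step 4: Convert to MPa (x1000): sigma = 34.0 MPa


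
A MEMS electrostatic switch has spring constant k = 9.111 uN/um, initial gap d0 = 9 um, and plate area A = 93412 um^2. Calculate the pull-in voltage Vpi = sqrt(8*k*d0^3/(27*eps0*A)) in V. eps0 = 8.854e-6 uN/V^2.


Step 1: Compute numerator: 8 * k * d0^3 = 8 * 9.111 * 9^3 = 53135.352
Step 2: Compute denominator: 27 * eps0 * A = 27 * 8.854e-6 * 93412 = 22.330886
Step 3: Vpi = sqrt(53135.352 / 22.330886)
Vpi = 48.78 V


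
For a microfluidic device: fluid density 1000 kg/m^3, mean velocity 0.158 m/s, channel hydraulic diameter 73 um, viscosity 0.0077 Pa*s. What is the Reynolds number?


Step 1: Convert Dh to meters: Dh = 73e-6 m
Step 2: Re = rho * v * Dh / mu
Re = 1000 * 0.158 * 73e-6 / 0.0077
Re = 1.498


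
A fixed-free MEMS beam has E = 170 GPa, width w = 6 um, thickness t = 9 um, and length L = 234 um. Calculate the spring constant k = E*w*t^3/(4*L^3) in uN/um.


Step 1: Convert E to consistent units (1 GPa = 1000 uN/um^2).
E = 170 GPa = 170000 uN/um^2
Step 2: Compute t^3 = 9^3 = 729
Step 3: Compute L^3 = 234^3 = 12812904
Step 4: k = 170000 * 6 * 729 / (4 * 12812904)
k = 14.5084 uN/um


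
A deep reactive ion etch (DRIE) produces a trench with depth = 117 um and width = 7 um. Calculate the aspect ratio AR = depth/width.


Step 1: AR = depth / width
Step 2: AR = 117 / 7
AR = 16.7


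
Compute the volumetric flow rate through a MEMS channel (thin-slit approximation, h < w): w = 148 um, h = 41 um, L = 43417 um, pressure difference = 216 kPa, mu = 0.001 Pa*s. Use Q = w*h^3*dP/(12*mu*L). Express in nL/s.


Step 1: Convert all dimensions to SI (meters).
w = 148e-6 m, h = 41e-6 m, L = 43417e-6 m, dP = 216e3 Pa
Step 2: Q = w * h^3 * dP / (12 * mu * L)
Q = 148e-6 * (41e-6)^3 * 216e3 / (12 * 0.001 * 43417e-6) = 4.22888601e-09 m^3/s
Step 3: Convert Q from m^3/s to nL/s (1 m^3 = 1e12 nL, so multiply by 1e12).
Q = 4228.886 nL/s


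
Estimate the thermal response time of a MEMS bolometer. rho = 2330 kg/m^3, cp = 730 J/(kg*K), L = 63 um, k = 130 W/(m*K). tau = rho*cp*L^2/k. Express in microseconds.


Step 1: Convert L to m: L = 63e-6 m
Step 2: L^2 = (63e-6)^2 = 3.969e-09 m^2
Step 3: tau = 2330 * 730 * 3.969e-09 / 130 = 5.19298e-05 s
Step 4: Convert to microseconds (multiply by 1e6).
tau = 51.93 us


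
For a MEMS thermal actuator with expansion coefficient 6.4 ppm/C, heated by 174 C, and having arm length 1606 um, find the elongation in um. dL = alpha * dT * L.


Step 1: Convert CTE: alpha = 6.4 ppm/C = 6.4e-6 /C
Step 2: dL = 6.4e-6 * 174 * 1606
dL = 1.7884 um


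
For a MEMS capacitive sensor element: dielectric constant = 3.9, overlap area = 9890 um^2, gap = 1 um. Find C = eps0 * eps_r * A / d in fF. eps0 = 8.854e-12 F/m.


Step 1: Convert area to m^2: A = 9890e-12 m^2
Step 2: Convert gap to m: d = 1e-6 m
Step 3: C = eps0 * eps_r * A / d
C = 8.854e-12 * 3.9 * 9890e-12 / 1e-6
Step 4: Convert to fF (multiply by 1e15).
C = 341.51 fF


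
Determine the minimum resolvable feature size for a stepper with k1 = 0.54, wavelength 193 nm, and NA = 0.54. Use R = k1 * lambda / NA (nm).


Step 1: Identify values: k1 = 0.54, lambda = 193 nm, NA = 0.54
Step 2: R = k1 * lambda / NA
R = 0.54 * 193 / 0.54
R = 193.0 nm


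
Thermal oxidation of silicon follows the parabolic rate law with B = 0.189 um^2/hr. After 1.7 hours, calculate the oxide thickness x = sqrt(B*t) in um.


Step 1: Compute B*t = 0.189 * 1.7 = 0.3213
Step 2: x = sqrt(0.3213)
x = 0.567 um


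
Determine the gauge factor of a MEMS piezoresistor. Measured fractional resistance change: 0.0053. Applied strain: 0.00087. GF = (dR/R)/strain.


Step 1: Identify values.
dR/R = 0.0053, strain = 0.00087
Step 2: GF = (dR/R) / strain = 0.0053 / 0.00087
GF = 6.1


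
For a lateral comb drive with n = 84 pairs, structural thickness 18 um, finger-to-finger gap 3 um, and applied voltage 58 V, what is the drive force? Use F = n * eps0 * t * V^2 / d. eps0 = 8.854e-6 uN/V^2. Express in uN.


Step 1: Parameters: n=84, eps0=8.854e-6 uN/V^2, t=18 um, V=58 V, d=3 um
Step 2: V^2 = 3364
Step 3: F = 84 * 8.854e-6 * 18 * 3364 / 3
F = 15.012 uN


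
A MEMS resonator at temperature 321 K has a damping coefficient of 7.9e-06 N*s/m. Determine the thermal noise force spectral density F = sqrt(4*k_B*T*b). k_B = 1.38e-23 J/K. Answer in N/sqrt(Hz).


Step 1: Compute 4 * k_B * T * b
= 4 * 1.38e-23 * 321 * 7.9e-06
= 1.3998e-25 N^2/Hz
Step 2: F_noise = sqrt(1.3998e-25)
F_noise = 3.74e-13 N/sqrt(Hz)


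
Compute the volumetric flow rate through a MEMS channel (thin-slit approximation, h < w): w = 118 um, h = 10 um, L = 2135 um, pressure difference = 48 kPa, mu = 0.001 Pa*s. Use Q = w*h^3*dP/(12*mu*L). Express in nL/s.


Step 1: Convert all dimensions to SI (meters).
w = 118e-6 m, h = 10e-6 m, L = 2135e-6 m, dP = 48e3 Pa
Step 2: Q = w * h^3 * dP / (12 * mu * L)
Q = 118e-6 * (10e-6)^3 * 48e3 / (12 * 0.001 * 2135e-6) = 2.2107728e-10 m^3/s
Step 3: Convert Q from m^3/s to nL/s (1 m^3 = 1e12 nL, so multiply by 1e12).
Q = 221.077 nL/s


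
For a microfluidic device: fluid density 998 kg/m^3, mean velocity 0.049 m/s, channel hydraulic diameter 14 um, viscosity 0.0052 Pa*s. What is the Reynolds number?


Step 1: Convert Dh to meters: Dh = 14e-6 m
Step 2: Re = rho * v * Dh / mu
Re = 998 * 0.049 * 14e-6 / 0.0052
Re = 0.132


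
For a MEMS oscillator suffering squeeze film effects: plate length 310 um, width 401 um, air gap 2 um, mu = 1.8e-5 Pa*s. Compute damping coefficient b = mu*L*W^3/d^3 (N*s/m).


Step 1: Convert to SI.
L = 310e-6 m, W = 401e-6 m, d = 2e-6 m
Step 2: W^3 = (401e-6)^3 = 6.45e-11 m^3
Step 3: d^3 = (2e-6)^3 = 8.00e-18 m^3
Step 4: b = 1.8e-5 * 310e-6 * 6.45e-11 / 8.00e-18
b = 4.50e-02 N*s/m


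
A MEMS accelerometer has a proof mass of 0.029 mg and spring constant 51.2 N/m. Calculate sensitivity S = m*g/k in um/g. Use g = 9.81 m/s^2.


Step 1: Convert mass: m = 0.029 mg = 2.90e-08 kg
Step 2: S = m * g / k = 2.90e-08 * 9.81 / 51.2
Step 3: S = 5.56e-09 m/g
Step 4: Convert to um/g: S = 0.006 um/g


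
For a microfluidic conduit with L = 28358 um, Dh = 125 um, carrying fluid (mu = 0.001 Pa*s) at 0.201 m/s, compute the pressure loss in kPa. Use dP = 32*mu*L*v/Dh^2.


Step 1: Convert to SI: L = 28358e-6 m, Dh = 125e-6 m
Step 2: dP = 32 * 0.001 * 28358e-6 * 0.201 / (125e-6)^2
Step 3: dP = 11673.51 Pa
Step 4: Convert to kPa: dP = 11.67 kPa


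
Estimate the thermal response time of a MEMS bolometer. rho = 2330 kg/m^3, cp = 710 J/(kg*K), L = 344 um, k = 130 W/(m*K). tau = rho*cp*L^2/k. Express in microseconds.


Step 1: Convert L to m: L = 344e-6 m
Step 2: L^2 = (344e-6)^2 = 1.18336e-07 m^2
Step 3: tau = 2330 * 710 * 1.18336e-07 / 130 = 1.50587111e-03 s
Step 4: Convert to microseconds (multiply by 1e6).
tau = 1505.871 us


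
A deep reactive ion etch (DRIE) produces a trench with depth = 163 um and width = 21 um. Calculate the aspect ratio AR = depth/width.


Step 1: AR = depth / width
Step 2: AR = 163 / 21
AR = 7.8


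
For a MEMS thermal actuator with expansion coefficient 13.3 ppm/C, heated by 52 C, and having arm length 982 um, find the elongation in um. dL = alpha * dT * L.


Step 1: Convert CTE: alpha = 13.3 ppm/C = 13.3e-6 /C
Step 2: dL = 13.3e-6 * 52 * 982
dL = 0.6792 um


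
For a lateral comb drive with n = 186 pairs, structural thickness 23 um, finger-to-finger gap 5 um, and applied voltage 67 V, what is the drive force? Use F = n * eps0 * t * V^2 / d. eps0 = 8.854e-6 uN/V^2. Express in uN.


Step 1: Parameters: n=186, eps0=8.854e-6 uN/V^2, t=23 um, V=67 V, d=5 um
Step 2: V^2 = 4489
Step 3: F = 186 * 8.854e-6 * 23 * 4489 / 5
F = 34.006 uN


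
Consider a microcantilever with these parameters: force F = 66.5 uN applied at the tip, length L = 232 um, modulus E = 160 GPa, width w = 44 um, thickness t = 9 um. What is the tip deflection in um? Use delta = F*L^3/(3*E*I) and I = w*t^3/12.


Step 1: Calculate the second moment of area.
I = w * t^3 / 12 = 44 * 9^3 / 12 = 2673.0 um^4
Step 2: Convert E to consistent units (1 GPa = 1000 uN/um^2).
E = 160 GPa = 160000 uN/um^2
Step 3: Calculate tip deflection.
delta = F * L^3 / (3 * E * I)
delta = 66.5 * 232^3 / (3 * 160000 * 2673.0)
delta = 0.6472 um


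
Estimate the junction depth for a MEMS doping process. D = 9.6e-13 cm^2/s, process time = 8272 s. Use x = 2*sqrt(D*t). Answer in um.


Step 1: Compute D*t = 9.6e-13 * 8272 = 7.94112e-09 cm^2
Step 2: sqrt(D*t) = 8.9113e-05 cm
Step 3: x = 2 * 8.9113e-05 cm = 1.78226e-04 cm
Step 4: Convert to um (1 cm = 1e4 um): x = 1.782 um


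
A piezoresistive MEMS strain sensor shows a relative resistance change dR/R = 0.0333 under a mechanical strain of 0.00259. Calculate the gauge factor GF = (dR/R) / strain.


Step 1: Identify values.
dR/R = 0.0333, strain = 0.00259
Step 2: GF = (dR/R) / strain = 0.0333 / 0.00259
GF = 12.9


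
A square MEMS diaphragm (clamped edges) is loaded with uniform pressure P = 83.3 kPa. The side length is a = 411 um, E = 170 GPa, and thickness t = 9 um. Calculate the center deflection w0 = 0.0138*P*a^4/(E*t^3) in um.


Step 1: Convert pressure to compatible units (E is in GPa, so P in GPa).
P = 83.3 kPa = 83.3e-6 GPa
Step 2: Compute numerator: 0.0138 * P * a^4.
a^4 = 411^4 = 28534304241
numerator = 0.0138 * 83.3e-6 * 28534304241 = 3.28013e+04
Step 3: Compute denominator: E * t^3 = 170 * 9^3 = 123930
Step 4: w0 = numerator / denominator = 3.28013e+04 / 123930 = 0.2647 um


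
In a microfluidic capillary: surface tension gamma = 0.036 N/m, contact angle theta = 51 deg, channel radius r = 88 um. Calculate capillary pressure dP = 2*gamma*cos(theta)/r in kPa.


Step 1: cos(51 deg) = 0.6293
Step 2: Convert r to m: r = 88e-6 m
Step 3: dP = 2 * 0.036 * 0.6293 / 88e-6 = 514.9 Pa
Step 4: Convert Pa to kPa (divide by 1000).
dP = 0.51 kPa


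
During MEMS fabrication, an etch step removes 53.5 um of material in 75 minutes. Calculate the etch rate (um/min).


Step 1: Etch rate = depth / time
Step 2: rate = 53.5 / 75
rate = 0.713 um/min


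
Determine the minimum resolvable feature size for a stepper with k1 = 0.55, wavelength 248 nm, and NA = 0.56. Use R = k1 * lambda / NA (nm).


Step 1: Identify values: k1 = 0.55, lambda = 248 nm, NA = 0.56
Step 2: R = k1 * lambda / NA
R = 0.55 * 248 / 0.56
R = 243.6 nm


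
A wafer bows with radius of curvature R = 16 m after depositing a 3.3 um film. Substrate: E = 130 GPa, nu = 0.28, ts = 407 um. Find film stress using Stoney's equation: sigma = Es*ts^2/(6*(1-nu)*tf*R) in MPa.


Step 1: Compute numerator: Es * ts^2 = 130 * 407^2 = 21534370 (GPa*um^2)
Step 2: Compute denominator (R in um): 6*(1-nu)*tf*R = 6*0.72*3.3*16e6 = 228096000.0 (um^2)
Step 3: sigma (GPa) = 21534370 / 228096000.0 = 9.4409e-02 GPa
Step 4: Convert to MPa (x1000): sigma = 94.4 MPa


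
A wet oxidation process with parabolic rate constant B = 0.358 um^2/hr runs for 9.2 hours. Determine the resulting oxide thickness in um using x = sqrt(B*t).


Step 1: Compute B*t = 0.358 * 9.2 = 3.2936
Step 2: x = sqrt(3.2936)
x = 1.815 um


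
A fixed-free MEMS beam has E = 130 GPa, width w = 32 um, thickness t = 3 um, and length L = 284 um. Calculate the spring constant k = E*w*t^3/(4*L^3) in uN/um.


Step 1: Convert E to consistent units (1 GPa = 1000 uN/um^2).
E = 130 GPa = 130000 uN/um^2
Step 2: Compute t^3 = 3^3 = 27
Step 3: Compute L^3 = 284^3 = 22906304
Step 4: k = 130000 * 32 * 27 / (4 * 22906304)
k = 1.2259 uN/um


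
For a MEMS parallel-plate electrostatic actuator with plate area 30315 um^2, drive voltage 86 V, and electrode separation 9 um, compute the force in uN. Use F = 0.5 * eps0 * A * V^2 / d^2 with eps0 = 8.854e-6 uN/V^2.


Step 1: Identify parameters.
eps0 = 8.854e-6 uN/V^2, A = 30315 um^2, V = 86 V, d = 9 um
Step 2: Compute V^2 = 86^2 = 7396
Step 3: Compute d^2 = 9^2 = 81
Step 4: F = 0.5 * 8.854e-6 * 30315 * 7396 / 81
F = 12.254 uN


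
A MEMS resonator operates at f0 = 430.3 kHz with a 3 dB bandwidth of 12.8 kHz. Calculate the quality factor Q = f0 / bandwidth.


Step 1: Q = f0 / bandwidth
Step 2: Q = 430.3 / 12.8
Q = 33.6


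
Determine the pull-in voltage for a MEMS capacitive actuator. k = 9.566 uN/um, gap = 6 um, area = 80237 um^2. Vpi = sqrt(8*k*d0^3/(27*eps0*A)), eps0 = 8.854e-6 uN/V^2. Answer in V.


Step 1: Compute numerator: 8 * k * d0^3 = 8 * 9.566 * 6^3 = 16530.048
Step 2: Compute denominator: 27 * eps0 * A = 27 * 8.854e-6 * 80237 = 19.181297
Step 3: Vpi = sqrt(16530.048 / 19.181297)
Vpi = 29.36 V


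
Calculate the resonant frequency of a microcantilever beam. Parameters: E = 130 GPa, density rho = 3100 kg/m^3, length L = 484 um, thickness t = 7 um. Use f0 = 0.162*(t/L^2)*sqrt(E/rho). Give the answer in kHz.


Step 1: Convert units to SI.
t_SI = 7e-6 m, L_SI = 484e-6 m
Step 2: Calculate sqrt(E/rho).
sqrt(130e9 / 3100) = 6475.76 m/s
Step 3: Compute f0.
f0 = 0.162 * 7e-6 / (484e-6)^2 * 6475.76 = 31348.2 Hz = 31.35 kHz


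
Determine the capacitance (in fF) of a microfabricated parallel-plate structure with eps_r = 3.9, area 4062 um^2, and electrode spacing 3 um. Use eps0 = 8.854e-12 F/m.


Step 1: Convert area to m^2: A = 4062e-12 m^2
Step 2: Convert gap to m: d = 3e-6 m
Step 3: C = eps0 * eps_r * A / d
C = 8.854e-12 * 3.9 * 4062e-12 / 3e-6
Step 4: Convert to fF (multiply by 1e15).
C = 46.75 fF


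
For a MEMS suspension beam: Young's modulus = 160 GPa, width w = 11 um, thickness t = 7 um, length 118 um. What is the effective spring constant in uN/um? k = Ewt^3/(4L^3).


Step 1: Convert E to consistent units (1 GPa = 1000 uN/um^2).
E = 160 GPa = 160000 uN/um^2
Step 2: Compute t^3 = 7^3 = 343
Step 3: Compute L^3 = 118^3 = 1643032
Step 4: k = 160000 * 11 * 343 / (4 * 1643032)
k = 91.8546 uN/um


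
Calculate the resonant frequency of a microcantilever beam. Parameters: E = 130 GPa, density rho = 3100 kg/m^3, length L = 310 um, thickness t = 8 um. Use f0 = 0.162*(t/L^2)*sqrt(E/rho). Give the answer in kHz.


Step 1: Convert units to SI.
t_SI = 8e-6 m, L_SI = 310e-6 m
Step 2: Calculate sqrt(E/rho).
sqrt(130e9 / 3100) = 6475.76 m/s
Step 3: Compute f0.
f0 = 0.162 * 8e-6 / (310e-6)^2 * 6475.76 = 87331.8 Hz = 87.33 kHz


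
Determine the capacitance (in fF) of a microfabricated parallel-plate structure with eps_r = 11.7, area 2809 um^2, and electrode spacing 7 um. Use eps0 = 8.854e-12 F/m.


Step 1: Convert area to m^2: A = 2809e-12 m^2
Step 2: Convert gap to m: d = 7e-6 m
Step 3: C = eps0 * eps_r * A / d
C = 8.854e-12 * 11.7 * 2809e-12 / 7e-6
Step 4: Convert to fF (multiply by 1e15).
C = 41.57 fF


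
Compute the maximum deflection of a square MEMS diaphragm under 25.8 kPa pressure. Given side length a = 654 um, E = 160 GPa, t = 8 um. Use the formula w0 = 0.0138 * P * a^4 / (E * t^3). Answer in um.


Step 1: Convert pressure to compatible units (E is in GPa, so P in GPa).
P = 25.8 kPa = 25.8e-6 GPa
Step 2: Compute numerator: 0.0138 * P * a^4.
a^4 = 654^4 = 182940976656
numerator = 0.0138 * 25.8e-6 * 182940976656 = 6.51343e+04
Step 3: Compute denominator: E * t^3 = 160 * 8^3 = 81920
Step 4: w0 = numerator / denominator = 6.51343e+04 / 81920 = 0.7951 um


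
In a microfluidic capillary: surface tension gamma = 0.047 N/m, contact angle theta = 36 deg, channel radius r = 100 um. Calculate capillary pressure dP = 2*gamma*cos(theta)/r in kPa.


Step 1: cos(36 deg) = 0.809
Step 2: Convert r to m: r = 100e-6 m
Step 3: dP = 2 * 0.047 * 0.809 / 100e-6 = 760.5 Pa
Step 4: Convert Pa to kPa (divide by 1000).
dP = 0.76 kPa


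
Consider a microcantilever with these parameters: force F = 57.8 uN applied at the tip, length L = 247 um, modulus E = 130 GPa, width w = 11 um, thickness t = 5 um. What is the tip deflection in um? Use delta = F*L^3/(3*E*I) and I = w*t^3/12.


Step 1: Calculate the second moment of area.
I = w * t^3 / 12 = 11 * 5^3 / 12 = 114.5833 um^4
Step 2: Convert E to consistent units (1 GPa = 1000 uN/um^2).
E = 130 GPa = 130000 uN/um^2
Step 3: Calculate tip deflection.
delta = F * L^3 / (3 * E * I)
delta = 57.8 * 247^3 / (3 * 130000 * 114.5833)
delta = 19.4909 um


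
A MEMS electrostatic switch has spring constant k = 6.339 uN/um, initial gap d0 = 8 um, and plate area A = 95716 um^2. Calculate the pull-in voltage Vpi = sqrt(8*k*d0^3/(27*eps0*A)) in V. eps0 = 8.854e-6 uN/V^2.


Step 1: Compute numerator: 8 * k * d0^3 = 8 * 6.339 * 8^3 = 25964.544
Step 2: Compute denominator: 27 * eps0 * A = 27 * 8.854e-6 * 95716 = 22.881676
Step 3: Vpi = sqrt(25964.544 / 22.881676)
Vpi = 33.69 V


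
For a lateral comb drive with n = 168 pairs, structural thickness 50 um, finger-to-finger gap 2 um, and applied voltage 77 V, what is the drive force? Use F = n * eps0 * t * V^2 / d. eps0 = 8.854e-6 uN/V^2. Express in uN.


Step 1: Parameters: n=168, eps0=8.854e-6 uN/V^2, t=50 um, V=77 V, d=2 um
Step 2: V^2 = 5929
Step 3: F = 168 * 8.854e-6 * 50 * 5929 / 2
F = 220.481 uN


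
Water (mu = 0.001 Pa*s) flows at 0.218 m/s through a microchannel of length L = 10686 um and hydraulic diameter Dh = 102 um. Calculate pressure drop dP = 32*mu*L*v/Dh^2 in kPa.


Step 1: Convert to SI: L = 10686e-6 m, Dh = 102e-6 m
Step 2: dP = 32 * 0.001 * 10686e-6 * 0.218 / (102e-6)^2
Step 3: dP = 7165.08 Pa
Step 4: Convert to kPa: dP = 7.17 kPa


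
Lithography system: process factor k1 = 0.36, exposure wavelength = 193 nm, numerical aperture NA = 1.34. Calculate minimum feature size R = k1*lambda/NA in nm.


Step 1: Identify values: k1 = 0.36, lambda = 193 nm, NA = 1.34
Step 2: R = k1 * lambda / NA
R = 0.36 * 193 / 1.34
R = 51.9 nm


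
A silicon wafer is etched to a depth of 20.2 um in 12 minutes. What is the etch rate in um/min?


Step 1: Etch rate = depth / time
Step 2: rate = 20.2 / 12
rate = 1.683 um/min


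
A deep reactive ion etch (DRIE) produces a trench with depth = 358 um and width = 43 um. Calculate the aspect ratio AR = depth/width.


Step 1: AR = depth / width
Step 2: AR = 358 / 43
AR = 8.3


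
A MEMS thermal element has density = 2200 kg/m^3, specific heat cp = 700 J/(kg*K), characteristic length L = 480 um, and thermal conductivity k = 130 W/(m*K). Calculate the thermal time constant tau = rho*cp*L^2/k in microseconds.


Step 1: Convert L to m: L = 480e-6 m
Step 2: L^2 = (480e-6)^2 = 2.304e-07 m^2
Step 3: tau = 2200 * 700 * 2.304e-07 / 130 = 2.72935385e-03 s
Step 4: Convert to microseconds (multiply by 1e6).
tau = 2729.354 us


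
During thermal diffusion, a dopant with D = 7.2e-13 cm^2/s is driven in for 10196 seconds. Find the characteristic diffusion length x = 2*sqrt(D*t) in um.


Step 1: Compute D*t = 7.2e-13 * 10196 = 7.34112e-09 cm^2
Step 2: sqrt(D*t) = 8.56803e-05 cm
Step 3: x = 2 * 8.56803e-05 cm = 1.713606e-04 cm
Step 4: Convert to um (1 cm = 1e4 um): x = 1.714 um


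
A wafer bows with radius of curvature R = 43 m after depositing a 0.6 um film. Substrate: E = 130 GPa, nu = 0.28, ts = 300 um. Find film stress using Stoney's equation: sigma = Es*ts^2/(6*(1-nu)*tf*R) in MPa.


Step 1: Compute numerator: Es * ts^2 = 130 * 300^2 = 11700000 (GPa*um^2)
Step 2: Compute denominator (R in um): 6*(1-nu)*tf*R = 6*0.72*0.6*43e6 = 111456000.0 (um^2)
Step 3: sigma (GPa) = 11700000 / 111456000.0 = 1.04974e-01 GPa
Step 4: Convert to MPa (x1000): sigma = 105.0 MPa


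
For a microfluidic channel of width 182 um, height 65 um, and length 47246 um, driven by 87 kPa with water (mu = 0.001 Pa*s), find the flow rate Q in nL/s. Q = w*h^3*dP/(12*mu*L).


Step 1: Convert all dimensions to SI (meters).
w = 182e-6 m, h = 65e-6 m, L = 47246e-6 m, dP = 87e3 Pa
Step 2: Q = w * h^3 * dP / (12 * mu * L)
Q = 182e-6 * (65e-6)^3 * 87e3 / (12 * 0.001 * 47246e-6) = 7.6698067e-09 m^3/s
Step 3: Convert Q from m^3/s to nL/s (1 m^3 = 1e12 nL, so multiply by 1e12).
Q = 7669.807 nL/s


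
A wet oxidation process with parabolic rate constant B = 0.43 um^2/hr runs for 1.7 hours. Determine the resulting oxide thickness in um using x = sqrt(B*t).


Step 1: Compute B*t = 0.43 * 1.7 = 0.731
Step 2: x = sqrt(0.731)
x = 0.855 um


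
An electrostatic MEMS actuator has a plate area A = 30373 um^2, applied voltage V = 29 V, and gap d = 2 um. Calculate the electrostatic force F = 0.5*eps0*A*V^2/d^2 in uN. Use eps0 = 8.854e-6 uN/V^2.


Step 1: Identify parameters.
eps0 = 8.854e-6 uN/V^2, A = 30373 um^2, V = 29 V, d = 2 um
Step 2: Compute V^2 = 29^2 = 841
Step 3: Compute d^2 = 2^2 = 4
Step 4: F = 0.5 * 8.854e-6 * 30373 * 841 / 4
F = 28.27 uN


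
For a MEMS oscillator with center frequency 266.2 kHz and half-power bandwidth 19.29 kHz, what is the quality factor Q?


Step 1: Q = f0 / bandwidth
Step 2: Q = 266.2 / 19.29
Q = 13.8


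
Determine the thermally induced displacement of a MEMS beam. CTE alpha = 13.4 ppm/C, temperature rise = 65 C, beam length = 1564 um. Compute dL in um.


Step 1: Convert CTE: alpha = 13.4 ppm/C = 13.4e-6 /C
Step 2: dL = 13.4e-6 * 65 * 1564
dL = 1.3622 um


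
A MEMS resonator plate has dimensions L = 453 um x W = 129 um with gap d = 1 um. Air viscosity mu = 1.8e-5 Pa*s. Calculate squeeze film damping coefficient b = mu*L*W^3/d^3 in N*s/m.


Step 1: Convert to SI.
L = 453e-6 m, W = 129e-6 m, d = 1e-6 m
Step 2: W^3 = (129e-6)^3 = 2.15e-12 m^3
Step 3: d^3 = (1e-6)^3 = 1.00e-18 m^3
Step 4: b = 1.8e-5 * 453e-6 * 2.15e-12 / 1.00e-18
b = 1.75e-02 N*s/m


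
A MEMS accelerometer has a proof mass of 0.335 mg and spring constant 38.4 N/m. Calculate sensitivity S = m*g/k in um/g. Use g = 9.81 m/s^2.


Step 1: Convert mass: m = 0.335 mg = 3.35e-07 kg
Step 2: S = m * g / k = 3.35e-07 * 9.81 / 38.4
Step 3: S = 8.56e-08 m/g
Step 4: Convert to um/g: S = 0.086 um/g


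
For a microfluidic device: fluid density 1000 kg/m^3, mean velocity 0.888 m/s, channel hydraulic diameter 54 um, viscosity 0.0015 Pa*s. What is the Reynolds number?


Step 1: Convert Dh to meters: Dh = 54e-6 m
Step 2: Re = rho * v * Dh / mu
Re = 1000 * 0.888 * 54e-6 / 0.0015
Re = 31.968


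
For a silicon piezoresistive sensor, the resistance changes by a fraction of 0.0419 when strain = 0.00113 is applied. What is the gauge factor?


Step 1: Identify values.
dR/R = 0.0419, strain = 0.00113
Step 2: GF = (dR/R) / strain = 0.0419 / 0.00113
GF = 37.1


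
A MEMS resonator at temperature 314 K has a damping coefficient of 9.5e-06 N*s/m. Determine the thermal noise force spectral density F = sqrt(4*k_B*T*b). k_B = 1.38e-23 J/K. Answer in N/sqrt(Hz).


Step 1: Compute 4 * k_B * T * b
= 4 * 1.38e-23 * 314 * 9.5e-06
= 1.6466e-25 N^2/Hz
Step 2: F_noise = sqrt(1.6466e-25)
F_noise = 4.06e-13 N/sqrt(Hz)


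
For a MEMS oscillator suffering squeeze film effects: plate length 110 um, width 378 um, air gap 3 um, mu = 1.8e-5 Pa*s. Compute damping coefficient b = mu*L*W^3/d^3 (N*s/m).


Step 1: Convert to SI.
L = 110e-6 m, W = 378e-6 m, d = 3e-6 m
Step 2: W^3 = (378e-6)^3 = 5.40e-11 m^3
Step 3: d^3 = (3e-6)^3 = 2.70e-17 m^3
Step 4: b = 1.8e-5 * 110e-6 * 5.40e-11 / 2.70e-17
b = 3.96e-03 N*s/m


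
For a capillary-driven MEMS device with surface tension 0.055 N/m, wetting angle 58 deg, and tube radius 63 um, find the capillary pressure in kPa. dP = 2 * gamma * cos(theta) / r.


Step 1: cos(58 deg) = 0.5299
Step 2: Convert r to m: r = 63e-6 m
Step 3: dP = 2 * 0.055 * 0.5299 / 63e-6 = 925.2 Pa
Step 4: Convert Pa to kPa (divide by 1000).
dP = 0.93 kPa


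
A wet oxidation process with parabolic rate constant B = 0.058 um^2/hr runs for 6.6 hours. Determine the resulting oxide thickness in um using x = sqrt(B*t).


Step 1: Compute B*t = 0.058 * 6.6 = 0.3828
Step 2: x = sqrt(0.3828)
x = 0.619 um


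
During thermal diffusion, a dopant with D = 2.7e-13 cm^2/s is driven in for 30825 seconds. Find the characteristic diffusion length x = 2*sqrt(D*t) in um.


Step 1: Compute D*t = 2.7e-13 * 30825 = 8.32275e-09 cm^2
Step 2: sqrt(D*t) = 9.12291e-05 cm
Step 3: x = 2 * 9.12291e-05 cm = 1.824582e-04 cm
Step 4: Convert to um (1 cm = 1e4 um): x = 1.825 um


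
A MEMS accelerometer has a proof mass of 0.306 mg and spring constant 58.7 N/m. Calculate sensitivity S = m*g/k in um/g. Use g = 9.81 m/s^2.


Step 1: Convert mass: m = 0.306 mg = 3.06e-07 kg
Step 2: S = m * g / k = 3.06e-07 * 9.81 / 58.7
Step 3: S = 5.11e-08 m/g
Step 4: Convert to um/g: S = 0.051 um/g


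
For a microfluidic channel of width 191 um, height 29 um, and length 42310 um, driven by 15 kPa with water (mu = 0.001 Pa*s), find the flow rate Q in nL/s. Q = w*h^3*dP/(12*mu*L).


Step 1: Convert all dimensions to SI (meters).
w = 191e-6 m, h = 29e-6 m, L = 42310e-6 m, dP = 15e3 Pa
Step 2: Q = w * h^3 * dP / (12 * mu * L)
Q = 191e-6 * (29e-6)^3 * 15e3 / (12 * 0.001 * 42310e-6) = 1.3762405e-10 m^3/s
Step 3: Convert Q from m^3/s to nL/s (1 m^3 = 1e12 nL, so multiply by 1e12).
Q = 137.624 nL/s


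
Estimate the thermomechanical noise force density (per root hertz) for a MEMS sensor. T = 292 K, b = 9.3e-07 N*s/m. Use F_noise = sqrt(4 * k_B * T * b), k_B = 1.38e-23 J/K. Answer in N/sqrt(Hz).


Step 1: Compute 4 * k_B * T * b
= 4 * 1.38e-23 * 292 * 9.3e-07
= 1.4990e-26 N^2/Hz
Step 2: F_noise = sqrt(1.4990e-26)
F_noise = 1.22e-13 N/sqrt(Hz)


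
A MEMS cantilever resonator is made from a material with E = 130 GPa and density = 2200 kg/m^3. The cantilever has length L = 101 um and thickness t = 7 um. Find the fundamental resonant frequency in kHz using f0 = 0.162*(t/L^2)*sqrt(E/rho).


Step 1: Convert units to SI.
t_SI = 7e-6 m, L_SI = 101e-6 m
Step 2: Calculate sqrt(E/rho).
sqrt(130e9 / 2200) = 7687.06 m/s
Step 3: Compute f0.
f0 = 0.162 * 7e-6 / (101e-6)^2 * 7687.06 = 854536.4 Hz = 854.54 kHz


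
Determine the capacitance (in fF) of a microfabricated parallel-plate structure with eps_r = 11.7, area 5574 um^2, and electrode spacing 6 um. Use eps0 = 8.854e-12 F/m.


Step 1: Convert area to m^2: A = 5574e-12 m^2
Step 2: Convert gap to m: d = 6e-6 m
Step 3: C = eps0 * eps_r * A / d
C = 8.854e-12 * 11.7 * 5574e-12 / 6e-6
Step 4: Convert to fF (multiply by 1e15).
C = 96.24 fF


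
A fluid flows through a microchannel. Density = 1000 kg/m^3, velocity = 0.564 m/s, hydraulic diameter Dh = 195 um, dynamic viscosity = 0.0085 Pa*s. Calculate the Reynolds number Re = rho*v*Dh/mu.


Step 1: Convert Dh to meters: Dh = 195e-6 m
Step 2: Re = rho * v * Dh / mu
Re = 1000 * 0.564 * 195e-6 / 0.0085
Re = 12.939


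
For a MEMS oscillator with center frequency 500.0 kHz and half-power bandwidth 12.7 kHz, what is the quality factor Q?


Step 1: Q = f0 / bandwidth
Step 2: Q = 500.0 / 12.7
Q = 39.4


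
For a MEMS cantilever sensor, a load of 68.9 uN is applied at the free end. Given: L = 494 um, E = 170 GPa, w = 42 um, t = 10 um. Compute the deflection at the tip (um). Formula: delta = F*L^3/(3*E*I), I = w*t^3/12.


Step 1: Calculate the second moment of area.
I = w * t^3 / 12 = 42 * 10^3 / 12 = 3500.0 um^4
Step 2: Convert E to consistent units (1 GPa = 1000 uN/um^2).
E = 170 GPa = 170000 uN/um^2
Step 3: Calculate tip deflection.
delta = F * L^3 / (3 * E * I)
delta = 68.9 * 494^3 / (3 * 170000 * 3500.0)
delta = 4.6533 um


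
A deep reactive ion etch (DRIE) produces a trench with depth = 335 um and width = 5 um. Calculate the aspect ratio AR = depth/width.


Step 1: AR = depth / width
Step 2: AR = 335 / 5
AR = 67.0


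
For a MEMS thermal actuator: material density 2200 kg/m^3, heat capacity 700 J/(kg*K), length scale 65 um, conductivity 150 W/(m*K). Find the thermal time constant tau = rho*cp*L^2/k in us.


Step 1: Convert L to m: L = 65e-6 m
Step 2: L^2 = (65e-6)^2 = 4.225e-09 m^2
Step 3: tau = 2200 * 700 * 4.225e-09 / 150 = 4.337667e-05 s
Step 4: Convert to microseconds (multiply by 1e6).
tau = 43.377 us


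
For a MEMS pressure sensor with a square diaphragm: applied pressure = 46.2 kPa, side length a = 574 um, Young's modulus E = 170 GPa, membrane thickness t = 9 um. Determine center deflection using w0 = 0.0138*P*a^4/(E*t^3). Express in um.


Step 1: Convert pressure to compatible units (E is in GPa, so P in GPa).
P = 46.2 kPa = 46.2e-6 GPa
Step 2: Compute numerator: 0.0138 * P * a^4.
a^4 = 574^4 = 108554434576
numerator = 0.0138 * 46.2e-6 * 108554434576 = 6.921e+04
Step 3: Compute denominator: E * t^3 = 170 * 9^3 = 123930
Step 4: w0 = numerator / denominator = 6.921e+04 / 123930 = 0.5585 um


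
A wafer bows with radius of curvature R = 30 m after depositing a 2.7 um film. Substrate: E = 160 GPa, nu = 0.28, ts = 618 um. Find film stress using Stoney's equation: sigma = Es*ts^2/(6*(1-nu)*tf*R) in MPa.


Step 1: Compute numerator: Es * ts^2 = 160 * 618^2 = 61107840 (GPa*um^2)
Step 2: Compute denominator (R in um): 6*(1-nu)*tf*R = 6*0.72*2.7*30e6 = 349920000.0 (um^2)
Step 3: sigma (GPa) = 61107840 / 349920000.0 = 1.74634e-01 GPa
Step 4: Convert to MPa (x1000): sigma = 174.6 MPa


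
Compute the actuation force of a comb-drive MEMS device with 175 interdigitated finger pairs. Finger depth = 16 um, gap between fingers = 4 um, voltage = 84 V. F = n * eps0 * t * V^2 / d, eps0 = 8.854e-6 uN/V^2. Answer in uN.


Step 1: Parameters: n=175, eps0=8.854e-6 uN/V^2, t=16 um, V=84 V, d=4 um
Step 2: V^2 = 7056
Step 3: F = 175 * 8.854e-6 * 16 * 7056 / 4
F = 43.732 uN


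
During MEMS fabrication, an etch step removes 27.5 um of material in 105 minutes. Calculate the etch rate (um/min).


Step 1: Etch rate = depth / time
Step 2: rate = 27.5 / 105
rate = 0.262 um/min


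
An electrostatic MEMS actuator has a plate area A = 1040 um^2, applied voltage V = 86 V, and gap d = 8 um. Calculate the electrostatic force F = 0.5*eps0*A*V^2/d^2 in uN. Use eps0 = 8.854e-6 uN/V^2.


Step 1: Identify parameters.
eps0 = 8.854e-6 uN/V^2, A = 1040 um^2, V = 86 V, d = 8 um
Step 2: Compute V^2 = 86^2 = 7396
Step 3: Compute d^2 = 8^2 = 64
Step 4: F = 0.5 * 8.854e-6 * 1040 * 7396 / 64
F = 0.532 uN


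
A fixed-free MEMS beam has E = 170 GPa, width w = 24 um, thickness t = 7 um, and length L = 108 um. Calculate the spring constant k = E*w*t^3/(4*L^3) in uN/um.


Step 1: Convert E to consistent units (1 GPa = 1000 uN/um^2).
E = 170 GPa = 170000 uN/um^2
Step 2: Compute t^3 = 7^3 = 343
Step 3: Compute L^3 = 108^3 = 1259712
Step 4: k = 170000 * 24 * 343 / (4 * 1259712)
k = 277.7301 uN/um


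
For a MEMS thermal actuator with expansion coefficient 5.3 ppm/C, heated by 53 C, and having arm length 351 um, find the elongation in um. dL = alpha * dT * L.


Step 1: Convert CTE: alpha = 5.3 ppm/C = 5.3e-6 /C
Step 2: dL = 5.3e-6 * 53 * 351
dL = 0.0986 um


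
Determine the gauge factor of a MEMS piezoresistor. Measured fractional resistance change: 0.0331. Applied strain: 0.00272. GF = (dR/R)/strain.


Step 1: Identify values.
dR/R = 0.0331, strain = 0.00272
Step 2: GF = (dR/R) / strain = 0.0331 / 0.00272
GF = 12.2


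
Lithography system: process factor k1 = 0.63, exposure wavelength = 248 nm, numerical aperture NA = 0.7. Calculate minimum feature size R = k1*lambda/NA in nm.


Step 1: Identify values: k1 = 0.63, lambda = 248 nm, NA = 0.7
Step 2: R = k1 * lambda / NA
R = 0.63 * 248 / 0.7
R = 223.2 nm


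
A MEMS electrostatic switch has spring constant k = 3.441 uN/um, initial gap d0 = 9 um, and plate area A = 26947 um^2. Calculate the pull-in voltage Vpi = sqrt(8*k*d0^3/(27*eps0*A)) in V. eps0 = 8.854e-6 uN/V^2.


Step 1: Compute numerator: 8 * k * d0^3 = 8 * 3.441 * 9^3 = 20067.912
Step 2: Compute denominator: 27 * eps0 * A = 27 * 8.854e-6 * 26947 = 6.441896
Step 3: Vpi = sqrt(20067.912 / 6.441896)
Vpi = 55.81 V


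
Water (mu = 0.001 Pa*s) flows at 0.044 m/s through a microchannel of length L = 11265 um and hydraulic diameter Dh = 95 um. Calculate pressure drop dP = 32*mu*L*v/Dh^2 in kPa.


Step 1: Convert to SI: L = 11265e-6 m, Dh = 95e-6 m
Step 2: dP = 32 * 0.001 * 11265e-6 * 0.044 / (95e-6)^2
Step 3: dP = 1757.46 Pa
Step 4: Convert to kPa: dP = 1.76 kPa


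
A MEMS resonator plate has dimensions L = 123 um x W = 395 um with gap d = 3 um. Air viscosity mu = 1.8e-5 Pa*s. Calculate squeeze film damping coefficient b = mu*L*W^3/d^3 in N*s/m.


Step 1: Convert to SI.
L = 123e-6 m, W = 395e-6 m, d = 3e-6 m
Step 2: W^3 = (395e-6)^3 = 6.16e-11 m^3
Step 3: d^3 = (3e-6)^3 = 2.70e-17 m^3
Step 4: b = 1.8e-5 * 123e-6 * 6.16e-11 / 2.70e-17
b = 5.05e-03 N*s/m


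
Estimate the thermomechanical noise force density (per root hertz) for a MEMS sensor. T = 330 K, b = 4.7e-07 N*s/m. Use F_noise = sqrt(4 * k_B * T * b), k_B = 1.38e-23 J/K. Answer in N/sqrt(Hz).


Step 1: Compute 4 * k_B * T * b
= 4 * 1.38e-23 * 330 * 4.7e-07
= 8.5615e-27 N^2/Hz
Step 2: F_noise = sqrt(8.5615e-27)
F_noise = 9.25e-14 N/sqrt(Hz)


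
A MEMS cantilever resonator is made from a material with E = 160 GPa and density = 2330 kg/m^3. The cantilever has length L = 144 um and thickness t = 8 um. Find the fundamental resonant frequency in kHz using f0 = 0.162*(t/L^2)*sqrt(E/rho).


Step 1: Convert units to SI.
t_SI = 8e-6 m, L_SI = 144e-6 m
Step 2: Calculate sqrt(E/rho).
sqrt(160e9 / 2330) = 8286.71 m/s
Step 3: Compute f0.
f0 = 0.162 * 8e-6 / (144e-6)^2 * 8286.71 = 517919.4 Hz = 517.92 kHz


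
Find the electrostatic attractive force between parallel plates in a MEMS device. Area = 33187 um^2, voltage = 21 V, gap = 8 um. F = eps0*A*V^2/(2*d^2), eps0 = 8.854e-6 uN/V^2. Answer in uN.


Step 1: Identify parameters.
eps0 = 8.854e-6 uN/V^2, A = 33187 um^2, V = 21 V, d = 8 um
Step 2: Compute V^2 = 21^2 = 441
Step 3: Compute d^2 = 8^2 = 64
Step 4: F = 0.5 * 8.854e-6 * 33187 * 441 / 64
F = 1.012 uN


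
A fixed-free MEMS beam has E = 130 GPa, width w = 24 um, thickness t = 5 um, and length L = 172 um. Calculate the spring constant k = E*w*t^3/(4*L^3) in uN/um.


Step 1: Convert E to consistent units (1 GPa = 1000 uN/um^2).
E = 130 GPa = 130000 uN/um^2
Step 2: Compute t^3 = 5^3 = 125
Step 3: Compute L^3 = 172^3 = 5088448
Step 4: k = 130000 * 24 * 125 / (4 * 5088448)
k = 19.161 uN/um


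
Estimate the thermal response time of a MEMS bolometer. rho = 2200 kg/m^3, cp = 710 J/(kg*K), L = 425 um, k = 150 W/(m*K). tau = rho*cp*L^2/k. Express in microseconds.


Step 1: Convert L to m: L = 425e-6 m
Step 2: L^2 = (425e-6)^2 = 1.80625e-07 m^2
Step 3: tau = 2200 * 710 * 1.80625e-07 / 150 = 1.88090833e-03 s
Step 4: Convert to microseconds (multiply by 1e6).
tau = 1880.908 us


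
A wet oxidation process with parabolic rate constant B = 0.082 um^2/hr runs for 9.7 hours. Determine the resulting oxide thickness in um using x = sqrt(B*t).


Step 1: Compute B*t = 0.082 * 9.7 = 0.7954
Step 2: x = sqrt(0.7954)
x = 0.892 um


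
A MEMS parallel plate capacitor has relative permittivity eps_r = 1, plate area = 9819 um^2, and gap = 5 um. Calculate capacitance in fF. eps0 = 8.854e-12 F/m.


Step 1: Convert area to m^2: A = 9819e-12 m^2
Step 2: Convert gap to m: d = 5e-6 m
Step 3: C = eps0 * eps_r * A / d
C = 8.854e-12 * 1 * 9819e-12 / 5e-6
Step 4: Convert to fF (multiply by 1e15).
C = 17.39 fF


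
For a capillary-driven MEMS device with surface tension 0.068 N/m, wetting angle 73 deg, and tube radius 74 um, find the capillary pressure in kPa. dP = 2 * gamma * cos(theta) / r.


Step 1: cos(73 deg) = 0.2924
Step 2: Convert r to m: r = 74e-6 m
Step 3: dP = 2 * 0.068 * 0.2924 / 74e-6 = 537.4 Pa
Step 4: Convert Pa to kPa (divide by 1000).
dP = 0.54 kPa


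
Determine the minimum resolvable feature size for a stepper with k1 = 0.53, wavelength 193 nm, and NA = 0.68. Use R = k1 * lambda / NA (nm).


Step 1: Identify values: k1 = 0.53, lambda = 193 nm, NA = 0.68
Step 2: R = k1 * lambda / NA
R = 0.53 * 193 / 0.68
R = 150.4 nm


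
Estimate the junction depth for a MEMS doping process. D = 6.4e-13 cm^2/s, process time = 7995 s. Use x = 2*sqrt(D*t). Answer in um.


Step 1: Compute D*t = 6.4e-13 * 7995 = 5.1168e-09 cm^2
Step 2: sqrt(D*t) = 7.15318e-05 cm
Step 3: x = 2 * 7.15318e-05 cm = 1.430636e-04 cm
Step 4: Convert to um (1 cm = 1e4 um): x = 1.431 um


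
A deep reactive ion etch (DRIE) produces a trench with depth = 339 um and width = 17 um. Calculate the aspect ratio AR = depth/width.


Step 1: AR = depth / width
Step 2: AR = 339 / 17
AR = 19.9


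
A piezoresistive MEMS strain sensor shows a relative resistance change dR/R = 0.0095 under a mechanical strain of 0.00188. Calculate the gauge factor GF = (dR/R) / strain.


Step 1: Identify values.
dR/R = 0.0095, strain = 0.00188
Step 2: GF = (dR/R) / strain = 0.0095 / 0.00188
GF = 5.1
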